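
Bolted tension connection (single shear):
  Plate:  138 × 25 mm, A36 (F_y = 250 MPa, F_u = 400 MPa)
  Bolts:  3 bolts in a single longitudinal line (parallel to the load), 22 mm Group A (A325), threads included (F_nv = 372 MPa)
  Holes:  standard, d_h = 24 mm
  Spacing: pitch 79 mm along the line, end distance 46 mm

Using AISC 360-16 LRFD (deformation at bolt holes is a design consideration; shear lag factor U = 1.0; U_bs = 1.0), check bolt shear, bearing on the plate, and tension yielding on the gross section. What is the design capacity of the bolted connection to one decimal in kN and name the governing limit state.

318.2 kN (bolt shear governs)

Bolt shear: A_b = π(22)²/4 = 380.13 mm². φR_n = 0.75 × 372 × 380.13 × 3 × 1 = 318.2 kN.
Bearing (25 mm plate, F_u = 400 MPa): end bolts L_c = 46 − 24/2 = 34, R_n = min(1.2×34×25×400, 2.4×22×25×400) = 408 kN/bolt; interior L_c = 79 − 24 = 55, R_n = 528 kN/bolt. φR_n = 0.75 × (1×408 + 2×528) = 1098.0 kN.
Tension yield (gross): A_g = 138×25 = 3450 mm². φR_n = 0.90 × 250 × 3450 = 776.3 kN.
Governing: min(318.2, 1098.0, 776.3) = 318.2 kN → bolt shear.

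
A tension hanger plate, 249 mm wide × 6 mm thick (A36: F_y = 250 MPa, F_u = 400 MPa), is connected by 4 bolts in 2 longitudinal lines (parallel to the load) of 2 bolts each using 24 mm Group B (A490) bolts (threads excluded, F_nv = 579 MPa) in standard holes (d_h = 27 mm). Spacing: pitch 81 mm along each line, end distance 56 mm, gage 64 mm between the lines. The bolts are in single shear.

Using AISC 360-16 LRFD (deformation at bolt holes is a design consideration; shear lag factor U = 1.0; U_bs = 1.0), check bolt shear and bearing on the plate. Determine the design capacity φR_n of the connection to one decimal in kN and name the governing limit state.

Bolt shear: A_b = π(24)²/4 = 452.39 mm². φR_n = 0.75 × 579 × 452.39 × 4 × 1 = 785.8 kN.
Bearing (6 mm plate, F_u = 400 MPa): end bolts L_c = 56 − 27/2 = 42.5, R_n = min(1.2×42.5×6×400, 2.4×24×6×400) = 122.4 kN/bolt; interior L_c = 81 − 27 = 54, R_n = 138.24 kN/bolt. φR_n = 0.75 × (2×122.4 + 2×138.24) = 391.0 kN.
Governing: min(785.8, 391.0) = 391.0 kN → bearing.

391.0 kN (bearing governs)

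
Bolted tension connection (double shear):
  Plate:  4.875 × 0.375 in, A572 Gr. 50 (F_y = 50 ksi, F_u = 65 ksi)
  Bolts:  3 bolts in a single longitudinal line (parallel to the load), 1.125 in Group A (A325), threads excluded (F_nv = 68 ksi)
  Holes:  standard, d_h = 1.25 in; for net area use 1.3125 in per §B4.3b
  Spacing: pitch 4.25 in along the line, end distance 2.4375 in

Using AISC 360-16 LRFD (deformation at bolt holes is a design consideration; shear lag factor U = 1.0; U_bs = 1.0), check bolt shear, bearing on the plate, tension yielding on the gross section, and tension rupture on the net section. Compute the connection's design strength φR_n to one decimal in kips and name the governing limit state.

65.1 kips (net-section rupture governs)

Bolt shear: A_b = π(1.125)²/4 = 0.99402 in². φR_n = 0.75 × 68 × 0.99402 × 3 × 2 = 304.2 kips.
Bearing (0.375 in plate, F_u = 65 ksi): end bolts L_c = 2.4375 − 1.25/2 = 1.8125, R_n = min(1.2×1.8125×0.375×65, 2.4×1.125×0.375×65) = 53.016 kips/bolt; interior L_c = 4.25 − 1.25 = 3, R_n = 65.813 kips/bolt. φR_n = 0.75 × (1×53.016 + 2×65.813) = 138.5 kips.
Tension yield (gross): A_g = 4.875×0.375 = 1.8281 in². φR_n = 0.90 × 50 × 1.8281 = 82.3 kips.
Tension rupture (net): A_n = (4.875 − 1×1.3125)×0.375 = 1.3359 in² (U = 1.0, A_e = A_n). φR_n = 0.75 × 65 × 1.3359 = 65.1 kips.
Governing: min(304.2, 138.5, 82.3, 65.1) = 65.1 kips → net-section rupture.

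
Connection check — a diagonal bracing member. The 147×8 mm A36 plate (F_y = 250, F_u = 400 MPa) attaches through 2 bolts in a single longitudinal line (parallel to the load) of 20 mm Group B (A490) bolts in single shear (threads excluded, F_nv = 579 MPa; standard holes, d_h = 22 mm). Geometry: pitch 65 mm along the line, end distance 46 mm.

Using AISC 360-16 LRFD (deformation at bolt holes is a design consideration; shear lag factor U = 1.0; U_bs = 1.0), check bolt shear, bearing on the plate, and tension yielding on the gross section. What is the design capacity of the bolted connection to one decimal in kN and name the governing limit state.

216.0 kN (bearing governs)

Bolt shear: A_b = π(20)²/4 = 314.16 mm². φR_n = 0.75 × 579 × 314.16 × 2 × 1 = 272.8 kN.
Bearing (8 mm plate, F_u = 400 MPa): end bolts L_c = 46 − 22/2 = 35, R_n = min(1.2×35×8×400, 2.4×20×8×400) = 134.4 kN/bolt; interior L_c = 65 − 22 = 43, R_n = 153.6 kN/bolt. φR_n = 0.75 × (1×134.4 + 1×153.6) = 216.0 kN.
Tension yield (gross): A_g = 147×8 = 1176 mm². φR_n = 0.90 × 250 × 1176 = 264.6 kN.
Governing: min(272.8, 216.0, 264.6) = 216.0 kN → bearing.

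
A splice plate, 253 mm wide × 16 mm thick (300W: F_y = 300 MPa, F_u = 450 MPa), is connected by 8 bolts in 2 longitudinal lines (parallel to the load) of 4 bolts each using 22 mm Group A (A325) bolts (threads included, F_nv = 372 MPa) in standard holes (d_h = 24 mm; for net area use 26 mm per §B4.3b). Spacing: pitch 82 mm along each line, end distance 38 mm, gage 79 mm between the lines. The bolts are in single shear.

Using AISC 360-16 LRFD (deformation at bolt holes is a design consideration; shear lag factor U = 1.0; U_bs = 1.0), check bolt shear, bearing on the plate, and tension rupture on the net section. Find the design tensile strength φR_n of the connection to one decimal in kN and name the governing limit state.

848.5 kN (bolt shear governs)

Bolt shear: A_b = π(22)²/4 = 380.13 mm². φR_n = 0.75 × 372 × 380.13 × 8 × 1 = 848.5 kN.
Bearing (16 mm plate, F_u = 450 MPa): end bolts L_c = 38 − 24/2 = 26, R_n = min(1.2×26×16×450, 2.4×22×16×450) = 224.64 kN/bolt; interior L_c = 82 − 24 = 58, R_n = 380.16 kN/bolt. φR_n = 0.75 × (2×224.64 + 6×380.16) = 2047.7 kN.
Tension rupture (net): A_n = (253 − 2×26)×16 = 3216 mm² (U = 1.0, A_e = A_n). φR_n = 0.75 × 450 × 3216 = 1085.4 kN.
Governing: min(848.5, 2047.7, 1085.4) = 848.5 kN → bolt shear.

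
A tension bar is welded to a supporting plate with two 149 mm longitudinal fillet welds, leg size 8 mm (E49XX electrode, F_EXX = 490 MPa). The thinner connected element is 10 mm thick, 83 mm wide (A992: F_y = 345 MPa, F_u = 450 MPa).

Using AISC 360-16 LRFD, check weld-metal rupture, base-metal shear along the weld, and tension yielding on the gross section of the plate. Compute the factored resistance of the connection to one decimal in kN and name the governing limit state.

257.7 kN (gross-section yield governs)

Weld metal: throat = 0.707×8 = 5.656 mm, L = 2×149 = 298 mm. φR_n = 0.75 × 0.6 × 490 × 5.656 × 298 = 371.7 kN.
Base metal shear (10 mm plate): yield φR_n = 1.0×0.6×345×10×298 = 616.9 kN; rupture φR_n = 0.75×0.6×450×10×298 = 603.5 kN; take 603.5 kN (rupture).
Tension yield (gross): A_g = 83×10 = 830 mm². φR_n = 0.90 × 345 × 830 = 257.7 kN.
Governing: min(371.7, 603.5, 257.7) = 257.7 kN → gross-section yield.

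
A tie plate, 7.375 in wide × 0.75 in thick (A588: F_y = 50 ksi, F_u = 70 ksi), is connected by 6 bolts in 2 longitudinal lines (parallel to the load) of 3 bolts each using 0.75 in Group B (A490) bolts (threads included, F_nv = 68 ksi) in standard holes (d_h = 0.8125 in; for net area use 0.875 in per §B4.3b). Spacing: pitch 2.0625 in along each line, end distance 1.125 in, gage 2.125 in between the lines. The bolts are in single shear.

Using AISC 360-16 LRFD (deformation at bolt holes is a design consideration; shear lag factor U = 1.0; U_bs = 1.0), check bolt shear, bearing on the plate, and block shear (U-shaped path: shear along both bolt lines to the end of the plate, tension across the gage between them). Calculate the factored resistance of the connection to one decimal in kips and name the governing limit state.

Bolt shear: A_b = π(0.75)²/4 = 0.44179 in². φR_n = 0.75 × 68 × 0.44179 × 6 × 1 = 135.2 kips.
Bearing (0.75 in plate, F_u = 70 ksi): end bolts L_c = 1.125 − 0.8125/2 = 0.71875, R_n = min(1.2×0.71875×0.75×70, 2.4×0.75×0.75×70) = 45.281 kips/bolt; interior L_c = 2.0625 − 0.8125 = 1.25, R_n = 78.75 kips/bolt. φR_n = 0.75 × (2×45.281 + 4×78.75) = 304.2 kips.
Block shear: shear path 2×[1.125+2×2.0625] = 2×5.25 in, A_gv = 7.875, A_nv = 2×(5.25 − 2.5×0.875)×0.75 = 4.5938 in²; tension across gage: (2.125 − 1×0.875)×0.75 = 0.9375 in². R_n = min(0.6×70×4.5938, 0.6×50×7.875) + 1.0×70×0.9375 = min(192.94, 236.25) + 65.625 = 258.57 kips. φR_n = 0.75 × 258.57 = 193.9 kips.
Governing: min(135.2, 304.2, 193.9) = 135.2 kips → bolt shear.

135.2 kips (bolt shear governs)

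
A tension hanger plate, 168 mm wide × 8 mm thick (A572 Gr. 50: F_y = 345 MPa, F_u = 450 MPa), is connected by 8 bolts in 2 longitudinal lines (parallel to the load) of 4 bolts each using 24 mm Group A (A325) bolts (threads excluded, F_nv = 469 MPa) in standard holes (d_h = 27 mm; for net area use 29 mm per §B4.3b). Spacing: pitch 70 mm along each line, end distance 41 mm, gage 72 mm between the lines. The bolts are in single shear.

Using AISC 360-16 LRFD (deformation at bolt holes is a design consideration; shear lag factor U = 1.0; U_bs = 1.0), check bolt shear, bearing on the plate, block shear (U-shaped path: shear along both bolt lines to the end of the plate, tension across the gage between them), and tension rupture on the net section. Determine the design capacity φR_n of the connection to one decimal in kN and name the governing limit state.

Bolt shear: A_b = π(24)²/4 = 452.39 mm². φR_n = 0.75 × 469 × 452.39 × 8 × 1 = 1273.0 kN.
Bearing (8 mm plate, F_u = 450 MPa): end bolts L_c = 41 − 27/2 = 27.5, R_n = min(1.2×27.5×8×450, 2.4×24×8×450) = 118.8 kN/bolt; interior L_c = 70 − 27 = 43, R_n = 185.76 kN/bolt. φR_n = 0.75 × (2×118.8 + 6×185.76) = 1014.1 kN.
Block shear: shear path 2×[41+3×70] = 2×251 mm, A_gv = 4016, A_nv = 2×(251 − 3.5×29)×8 = 2392 mm²; tension across gage: (72 − 1×29)×8 = 344 mm². R_n = min(0.6×450×2392, 0.6×345×4016) + 1.0×450×344 = min(645.84, 831.31) + 154.8 = 800.64 kN. φR_n = 0.75 × 800.64 = 600.5 kN.
Tension rupture (net): A_n = (168 − 2×29)×8 = 880 mm² (U = 1.0, A_e = A_n). φR_n = 0.75 × 450 × 880 = 297.0 kN.
Governing: min(1273.0, 1014.1, 600.5, 297.0) = 297.0 kN → net-section rupture.

297.0 kN (net-section rupture governs)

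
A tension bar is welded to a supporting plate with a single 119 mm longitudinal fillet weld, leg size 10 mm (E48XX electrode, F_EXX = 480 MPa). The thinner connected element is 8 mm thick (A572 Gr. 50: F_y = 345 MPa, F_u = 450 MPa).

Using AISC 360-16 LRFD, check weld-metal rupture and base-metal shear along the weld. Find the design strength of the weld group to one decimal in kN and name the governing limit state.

Weld metal: throat = 0.707×10 = 7.07 mm, L = 119 mm. φR_n = 0.75 × 0.6 × 480 × 7.07 × 119 = 181.7 kN.
Base metal shear (8 mm plate): yield φR_n = 1.0×0.6×345×8×119 = 197.1 kN; rupture φR_n = 0.75×0.6×450×8×119 = 192.8 kN; take 192.8 kN (rupture).
Governing: min(181.7, 192.8) = 181.7 kN → weld metal.

181.7 kN (weld metal governs)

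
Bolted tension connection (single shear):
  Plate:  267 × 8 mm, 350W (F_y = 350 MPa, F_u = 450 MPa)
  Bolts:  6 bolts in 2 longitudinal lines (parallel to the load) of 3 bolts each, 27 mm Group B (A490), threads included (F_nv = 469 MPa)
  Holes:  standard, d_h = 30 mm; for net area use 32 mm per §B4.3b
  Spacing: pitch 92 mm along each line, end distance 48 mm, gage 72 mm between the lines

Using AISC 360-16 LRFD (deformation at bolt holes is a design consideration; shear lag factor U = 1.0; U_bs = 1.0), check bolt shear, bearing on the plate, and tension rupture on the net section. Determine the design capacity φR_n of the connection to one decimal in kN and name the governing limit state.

Bolt shear: A_b = π(27)²/4 = 572.56 mm². φR_n = 0.75 × 469 × 572.56 × 6 × 1 = 1208.4 kN.
Bearing (8 mm plate, F_u = 450 MPa): end bolts L_c = 48 − 30/2 = 33, R_n = min(1.2×33×8×450, 2.4×27×8×450) = 142.56 kN/bolt; interior L_c = 92 − 30 = 62, R_n = 233.28 kN/bolt. φR_n = 0.75 × (2×142.56 + 4×233.28) = 913.7 kN.
Tension rupture (net): A_n = (267 − 2×32)×8 = 1624 mm² (U = 1.0, A_e = A_n). φR_n = 0.75 × 450 × 1624 = 548.1 kN.
Governing: min(1208.4, 913.7, 548.1) = 548.1 kN → net-section rupture.

548.1 kN (net-section rupture governs)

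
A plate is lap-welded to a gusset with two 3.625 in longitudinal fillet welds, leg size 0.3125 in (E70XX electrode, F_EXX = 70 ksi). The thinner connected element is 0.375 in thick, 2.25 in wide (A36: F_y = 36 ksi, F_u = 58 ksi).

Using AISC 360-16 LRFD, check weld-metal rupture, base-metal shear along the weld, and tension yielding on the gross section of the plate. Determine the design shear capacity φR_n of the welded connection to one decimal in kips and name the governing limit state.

27.3 kips (gross-section yield governs)

Weld metal: throat = 0.707×0.3125 = 0.22094 in, L = 2×3.625 = 7.25 in. φR_n = 0.75 × 0.6 × 70 × 0.22094 × 7.25 = 50.5 kips.
Base metal shear (0.375 in plate): yield φR_n = 1.0×0.6×36×0.375×7.25 = 58.7 kips; rupture φR_n = 0.75×0.6×58×0.375×7.25 = 71.0 kips; take 58.7 kips (yield).
Tension yield (gross): A_g = 2.25×0.375 = 0.84375 in². φR_n = 0.90 × 36 × 0.84375 = 27.3 kips.
Governing: min(50.5, 58.7, 27.3) = 27.3 kips → gross-section yield.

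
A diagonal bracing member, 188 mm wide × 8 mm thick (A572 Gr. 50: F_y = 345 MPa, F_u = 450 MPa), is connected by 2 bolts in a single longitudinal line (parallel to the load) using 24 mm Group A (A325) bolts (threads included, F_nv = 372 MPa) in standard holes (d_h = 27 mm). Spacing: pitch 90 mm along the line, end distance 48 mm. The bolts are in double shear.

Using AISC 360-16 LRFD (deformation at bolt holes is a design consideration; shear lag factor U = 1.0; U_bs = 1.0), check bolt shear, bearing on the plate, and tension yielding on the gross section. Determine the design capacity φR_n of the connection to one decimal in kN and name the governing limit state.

267.3 kN (bearing governs)

Bolt shear: A_b = π(24)²/4 = 452.39 mm². φR_n = 0.75 × 372 × 452.39 × 2 × 2 = 504.9 kN.
Bearing (8 mm plate, F_u = 450 MPa): end bolts L_c = 48 − 27/2 = 34.5, R_n = min(1.2×34.5×8×450, 2.4×24×8×450) = 149.04 kN/bolt; interior L_c = 90 − 27 = 63, R_n = 207.36 kN/bolt. φR_n = 0.75 × (1×149.04 + 1×207.36) = 267.3 kN.
Tension yield (gross): A_g = 188×8 = 1504 mm². φR_n = 0.90 × 345 × 1504 = 467.0 kN.
Governing: min(504.9, 267.3, 467.0) = 267.3 kN → bearing.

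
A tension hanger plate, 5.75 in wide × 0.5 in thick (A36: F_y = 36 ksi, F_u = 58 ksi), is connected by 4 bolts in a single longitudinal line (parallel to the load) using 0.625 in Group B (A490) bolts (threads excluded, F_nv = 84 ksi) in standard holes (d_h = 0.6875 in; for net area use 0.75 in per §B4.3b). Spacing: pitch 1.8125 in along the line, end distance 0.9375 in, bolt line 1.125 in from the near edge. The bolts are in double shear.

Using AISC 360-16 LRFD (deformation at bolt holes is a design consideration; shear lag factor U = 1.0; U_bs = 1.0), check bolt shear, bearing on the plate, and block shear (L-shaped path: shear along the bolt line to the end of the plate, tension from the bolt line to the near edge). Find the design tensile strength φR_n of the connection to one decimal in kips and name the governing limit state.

65.3 kips (block shear governs)

Bolt shear: A_b = π(0.625)²/4 = 0.3068 in². φR_n = 0.75 × 84 × 0.3068 × 4 × 2 = 154.6 kips.
Bearing (0.5 in plate, F_u = 58 ksi): end bolts L_c = 0.9375 − 0.6875/2 = 0.59375, R_n = min(1.2×0.59375×0.5×58, 2.4×0.625×0.5×58) = 20.663 kips/bolt; interior L_c = 1.8125 − 0.6875 = 1.125, R_n = 39.15 kips/bolt. φR_n = 0.75 × (1×20.663 + 3×39.15) = 103.6 kips.
Block shear: shear path 1×[0.9375+3×1.8125] = 1×6.375 in, A_gv = 3.1875, A_nv = 1×(6.375 − 3.5×0.75)×0.5 = 1.875 in²; tension to near edge: (1.125 − 0.5×0.75)×0.5 = 0.375 in². R_n = min(0.6×58×1.875, 0.6×36×3.1875) + 1.0×58×0.375 = min(65.25, 68.85) + 21.75 = 87 kips. φR_n = 0.75 × 87 = 65.3 kips.
Governing: min(154.6, 103.6, 65.3) = 65.3 kips → block shear.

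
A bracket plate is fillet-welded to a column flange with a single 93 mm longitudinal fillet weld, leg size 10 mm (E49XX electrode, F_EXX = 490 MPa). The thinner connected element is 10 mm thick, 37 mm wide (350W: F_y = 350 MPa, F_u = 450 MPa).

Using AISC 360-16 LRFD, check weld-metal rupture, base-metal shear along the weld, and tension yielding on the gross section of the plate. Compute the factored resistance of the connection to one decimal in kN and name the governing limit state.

116.6 kN (gross-section yield governs)

Weld metal: throat = 0.707×10 = 7.07 mm, L = 93 mm. φR_n = 0.75 × 0.6 × 490 × 7.07 × 93 = 145.0 kN.
Base metal shear (10 mm plate): yield φR_n = 1.0×0.6×350×10×93 = 195.3 kN; rupture φR_n = 0.75×0.6×450×10×93 = 188.3 kN; take 188.3 kN (rupture).
Tension yield (gross): A_g = 37×10 = 370 mm². φR_n = 0.90 × 350 × 370 = 116.6 kN.
Governing: min(145.0, 188.3, 116.6) = 116.6 kN → gross-section yield.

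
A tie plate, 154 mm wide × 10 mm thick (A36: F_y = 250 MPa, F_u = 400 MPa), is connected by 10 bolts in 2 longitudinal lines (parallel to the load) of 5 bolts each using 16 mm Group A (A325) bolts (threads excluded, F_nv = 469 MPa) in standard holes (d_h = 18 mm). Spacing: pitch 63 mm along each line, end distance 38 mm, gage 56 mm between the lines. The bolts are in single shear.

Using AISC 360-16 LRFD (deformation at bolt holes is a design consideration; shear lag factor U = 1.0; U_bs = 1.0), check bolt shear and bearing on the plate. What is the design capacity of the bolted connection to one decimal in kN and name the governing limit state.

Bolt shear: A_b = π(16)²/4 = 201.06 mm². φR_n = 0.75 × 469 × 201.06 × 10 × 1 = 707.2 kN.
Bearing (10 mm plate, F_u = 400 MPa): end bolts L_c = 38 − 18/2 = 29, R_n = min(1.2×29×10×400, 2.4×16×10×400) = 139.2 kN/bolt; interior L_c = 63 − 18 = 45, R_n = 153.6 kN/bolt. φR_n = 0.75 × (2×139.2 + 8×153.6) = 1130.4 kN.
Governing: min(707.2, 1130.4) = 707.2 kN → bolt shear.

707.2 kN (bolt shear governs)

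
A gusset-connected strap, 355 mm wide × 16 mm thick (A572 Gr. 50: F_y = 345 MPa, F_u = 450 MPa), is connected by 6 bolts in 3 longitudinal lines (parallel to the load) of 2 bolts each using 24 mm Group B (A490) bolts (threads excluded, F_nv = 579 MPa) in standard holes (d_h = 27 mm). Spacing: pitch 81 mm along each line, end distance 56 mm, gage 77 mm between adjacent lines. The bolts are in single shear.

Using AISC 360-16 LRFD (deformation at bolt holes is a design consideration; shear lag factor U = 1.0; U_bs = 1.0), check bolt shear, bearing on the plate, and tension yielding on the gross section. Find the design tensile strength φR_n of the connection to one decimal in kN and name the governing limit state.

Bolt shear: A_b = π(24)²/4 = 452.39 mm². φR_n = 0.75 × 579 × 452.39 × 6 × 1 = 1178.7 kN.
Bearing (16 mm plate, F_u = 450 MPa): end bolts L_c = 56 − 27/2 = 42.5, R_n = min(1.2×42.5×16×450, 2.4×24×16×450) = 367.2 kN/bolt; interior L_c = 81 − 27 = 54, R_n = 414.72 kN/bolt. φR_n = 0.75 × (3×367.2 + 3×414.72) = 1759.3 kN.
Tension yield (gross): A_g = 355×16 = 5680 mm². φR_n = 0.90 × 345 × 5680 = 1763.6 kN.
Governing: min(1178.7, 1759.3, 1763.6) = 1178.7 kN → bolt shear.

1178.7 kN (bolt shear governs)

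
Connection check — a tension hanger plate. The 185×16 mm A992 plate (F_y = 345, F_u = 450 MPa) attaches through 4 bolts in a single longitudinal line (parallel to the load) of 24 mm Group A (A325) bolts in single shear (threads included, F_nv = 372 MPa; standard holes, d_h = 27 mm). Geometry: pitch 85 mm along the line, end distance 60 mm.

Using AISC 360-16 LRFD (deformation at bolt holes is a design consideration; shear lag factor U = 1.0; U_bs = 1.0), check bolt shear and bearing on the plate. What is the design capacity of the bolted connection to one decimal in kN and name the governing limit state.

504.9 kN (bolt shear governs)

Bolt shear: A_b = π(24)²/4 = 452.39 mm². φR_n = 0.75 × 372 × 452.39 × 4 × 1 = 504.9 kN.
Bearing (16 mm plate, F_u = 450 MPa): end bolts L_c = 60 − 27/2 = 46.5, R_n = min(1.2×46.5×16×450, 2.4×24×16×450) = 401.76 kN/bolt; interior L_c = 85 − 27 = 58, R_n = 414.72 kN/bolt. φR_n = 0.75 × (1×401.76 + 3×414.72) = 1234.4 kN.
Governing: min(504.9, 1234.4) = 504.9 kN → bolt shear.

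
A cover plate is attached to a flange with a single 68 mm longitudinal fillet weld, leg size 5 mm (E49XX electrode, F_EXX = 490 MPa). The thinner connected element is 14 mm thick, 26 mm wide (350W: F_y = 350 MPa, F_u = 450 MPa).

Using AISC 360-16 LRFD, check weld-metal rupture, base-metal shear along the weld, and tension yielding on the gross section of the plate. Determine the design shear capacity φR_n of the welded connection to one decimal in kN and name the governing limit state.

53.0 kN (weld metal governs)

Weld metal: throat = 0.707×5 = 3.535 mm, L = 68 mm. φR_n = 0.75 × 0.6 × 490 × 3.535 × 68 = 53.0 kN.
Base metal shear (14 mm plate): yield φR_n = 1.0×0.6×350×14×68 = 199.9 kN; rupture φR_n = 0.75×0.6×450×14×68 = 192.8 kN; take 192.8 kN (rupture).
Tension yield (gross): A_g = 26×14 = 364 mm². φR_n = 0.90 × 350 × 364 = 114.7 kN.
Governing: min(53.0, 192.8, 114.7) = 53.0 kN → weld metal.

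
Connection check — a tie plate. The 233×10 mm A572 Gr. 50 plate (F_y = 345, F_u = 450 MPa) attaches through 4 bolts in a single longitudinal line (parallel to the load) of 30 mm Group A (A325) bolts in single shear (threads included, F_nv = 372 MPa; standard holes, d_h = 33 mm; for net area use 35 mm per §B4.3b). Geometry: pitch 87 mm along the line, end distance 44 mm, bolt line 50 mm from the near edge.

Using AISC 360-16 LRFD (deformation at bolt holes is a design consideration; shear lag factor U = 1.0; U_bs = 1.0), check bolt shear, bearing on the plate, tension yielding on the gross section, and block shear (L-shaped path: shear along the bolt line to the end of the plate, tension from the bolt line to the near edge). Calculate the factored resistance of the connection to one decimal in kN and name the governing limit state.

479.3 kN (block shear governs)

Bolt shear: A_b = π(30)²/4 = 706.86 mm². φR_n = 0.75 × 372 × 706.86 × 4 × 1 = 788.9 kN.
Bearing (10 mm plate, F_u = 450 MPa): end bolts L_c = 44 − 33/2 = 27.5, R_n = min(1.2×27.5×10×450, 2.4×30×10×450) = 148.5 kN/bolt; interior L_c = 87 − 33 = 54, R_n = 291.6 kN/bolt. φR_n = 0.75 × (1×148.5 + 3×291.6) = 767.5 kN.
Tension yield (gross): A_g = 233×10 = 2330 mm². φR_n = 0.90 × 345 × 2330 = 723.5 kN.
Block shear: shear path 1×[44+3×87] = 1×305 mm, A_gv = 3050, A_nv = 1×(305 − 3.5×35)×10 = 1825 mm²; tension to near edge: (50 − 0.5×35)×10 = 325 mm². R_n = min(0.6×450×1825, 0.6×345×3050) + 1.0×450×325 = min(492.75, 631.35) + 146.25 = 639 kN. φR_n = 0.75 × 639 = 479.3 kN.
Governing: min(788.9, 767.5, 723.5, 479.3) = 479.3 kN → block shear.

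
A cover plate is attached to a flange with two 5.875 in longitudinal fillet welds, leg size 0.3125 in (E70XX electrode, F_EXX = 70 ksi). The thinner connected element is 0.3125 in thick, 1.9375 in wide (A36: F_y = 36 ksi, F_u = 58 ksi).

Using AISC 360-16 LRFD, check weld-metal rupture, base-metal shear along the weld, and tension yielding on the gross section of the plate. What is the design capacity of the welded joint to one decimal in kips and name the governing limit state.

19.6 kips (gross-section yield governs)

Weld metal: throat = 0.707×0.3125 = 0.22094 in, L = 2×5.875 = 11.75 in. φR_n = 0.75 × 0.6 × 70 × 0.22094 × 11.75 = 81.8 kips.
Base metal shear (0.3125 in plate): yield φR_n = 1.0×0.6×36×0.3125×11.75 = 79.3 kips; rupture φR_n = 0.75×0.6×58×0.3125×11.75 = 95.8 kips; take 79.3 kips (yield).
Tension yield (gross): A_g = 1.9375×0.3125 = 0.60547 in². φR_n = 0.90 × 36 × 0.60547 = 19.6 kips.
Governing: min(81.8, 79.3, 19.6) = 19.6 kips → gross-section yield.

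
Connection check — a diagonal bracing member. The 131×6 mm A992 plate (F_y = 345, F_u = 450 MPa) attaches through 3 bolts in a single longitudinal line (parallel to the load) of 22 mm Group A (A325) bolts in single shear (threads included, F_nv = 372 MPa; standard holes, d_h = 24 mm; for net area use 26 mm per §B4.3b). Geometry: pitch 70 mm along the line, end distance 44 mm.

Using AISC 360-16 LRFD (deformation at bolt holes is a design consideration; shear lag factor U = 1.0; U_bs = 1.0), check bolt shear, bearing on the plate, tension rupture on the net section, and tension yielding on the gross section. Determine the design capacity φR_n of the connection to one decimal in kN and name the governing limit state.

212.6 kN (net-section rupture governs)

Bolt shear: A_b = π(22)²/4 = 380.13 mm². φR_n = 0.75 × 372 × 380.13 × 3 × 1 = 318.2 kN.
Bearing (6 mm plate, F_u = 450 MPa): end bolts L_c = 44 − 24/2 = 32, R_n = min(1.2×32×6×450, 2.4×22×6×450) = 103.68 kN/bolt; interior L_c = 70 − 24 = 46, R_n = 142.56 kN/bolt. φR_n = 0.75 × (1×103.68 + 2×142.56) = 291.6 kN.
Tension rupture (net): A_n = (131 − 1×26)×6 = 630 mm² (U = 1.0, A_e = A_n). φR_n = 0.75 × 450 × 630 = 212.6 kN.
Tension yield (gross): A_g = 131×6 = 786 mm². φR_n = 0.90 × 345 × 786 = 244.1 kN.
Governing: min(318.2, 291.6, 212.6, 244.1) = 212.6 kN → net-section rupture.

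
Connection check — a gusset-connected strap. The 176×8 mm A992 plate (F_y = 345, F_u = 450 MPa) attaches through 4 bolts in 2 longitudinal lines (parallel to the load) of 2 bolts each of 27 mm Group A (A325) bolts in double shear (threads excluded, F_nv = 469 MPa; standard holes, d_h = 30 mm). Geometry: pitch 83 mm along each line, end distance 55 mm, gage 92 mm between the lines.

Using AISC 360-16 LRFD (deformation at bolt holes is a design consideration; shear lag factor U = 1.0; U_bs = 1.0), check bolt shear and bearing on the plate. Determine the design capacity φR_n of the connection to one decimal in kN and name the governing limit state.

602.6 kN (bearing governs)

Bolt shear: A_b = π(27)²/4 = 572.56 mm². φR_n = 0.75 × 469 × 572.56 × 4 × 2 = 1611.2 kN.
Bearing (8 mm plate, F_u = 450 MPa): end bolts L_c = 55 − 30/2 = 40, R_n = min(1.2×40×8×450, 2.4×27×8×450) = 172.8 kN/bolt; interior L_c = 83 − 30 = 53, R_n = 228.96 kN/bolt. φR_n = 0.75 × (2×172.8 + 2×228.96) = 602.6 kN.
Governing: min(1611.2, 602.6) = 602.6 kN → bearing.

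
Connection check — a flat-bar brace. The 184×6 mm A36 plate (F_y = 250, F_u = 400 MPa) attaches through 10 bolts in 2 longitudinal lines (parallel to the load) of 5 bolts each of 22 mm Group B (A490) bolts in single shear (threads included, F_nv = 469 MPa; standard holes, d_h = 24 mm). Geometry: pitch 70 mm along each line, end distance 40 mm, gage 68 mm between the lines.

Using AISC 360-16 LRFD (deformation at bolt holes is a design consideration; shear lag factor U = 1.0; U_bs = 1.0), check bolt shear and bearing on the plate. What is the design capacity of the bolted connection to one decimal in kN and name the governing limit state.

881.3 kN (bearing governs)

Bolt shear: A_b = π(22)²/4 = 380.13 mm². φR_n = 0.75 × 469 × 380.13 × 10 × 1 = 1337.1 kN.
Bearing (6 mm plate, F_u = 400 MPa): end bolts L_c = 40 − 24/2 = 28, R_n = min(1.2×28×6×400, 2.4×22×6×400) = 80.64 kN/bolt; interior L_c = 70 − 24 = 46, R_n = 126.72 kN/bolt. φR_n = 0.75 × (2×80.64 + 8×126.72) = 881.3 kN.
Governing: min(1337.1, 881.3) = 881.3 kN → bearing.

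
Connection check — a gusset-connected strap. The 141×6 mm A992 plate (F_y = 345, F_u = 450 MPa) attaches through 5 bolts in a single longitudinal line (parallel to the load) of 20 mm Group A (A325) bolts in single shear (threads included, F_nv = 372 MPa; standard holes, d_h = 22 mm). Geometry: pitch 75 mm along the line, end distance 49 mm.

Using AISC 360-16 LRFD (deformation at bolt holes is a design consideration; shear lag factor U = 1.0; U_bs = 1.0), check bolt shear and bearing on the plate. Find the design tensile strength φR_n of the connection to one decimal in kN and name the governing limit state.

438.3 kN (bolt shear governs)

Bolt shear: A_b = π(20)²/4 = 314.16 mm². φR_n = 0.75 × 372 × 314.16 × 5 × 1 = 438.3 kN.
Bearing (6 mm plate, F_u = 450 MPa): end bolts L_c = 49 − 22/2 = 38, R_n = min(1.2×38×6×450, 2.4×20×6×450) = 123.12 kN/bolt; interior L_c = 75 − 22 = 53, R_n = 129.6 kN/bolt. φR_n = 0.75 × (1×123.12 + 4×129.6) = 481.1 kN.
Governing: min(438.3, 481.1) = 438.3 kN → bolt shear.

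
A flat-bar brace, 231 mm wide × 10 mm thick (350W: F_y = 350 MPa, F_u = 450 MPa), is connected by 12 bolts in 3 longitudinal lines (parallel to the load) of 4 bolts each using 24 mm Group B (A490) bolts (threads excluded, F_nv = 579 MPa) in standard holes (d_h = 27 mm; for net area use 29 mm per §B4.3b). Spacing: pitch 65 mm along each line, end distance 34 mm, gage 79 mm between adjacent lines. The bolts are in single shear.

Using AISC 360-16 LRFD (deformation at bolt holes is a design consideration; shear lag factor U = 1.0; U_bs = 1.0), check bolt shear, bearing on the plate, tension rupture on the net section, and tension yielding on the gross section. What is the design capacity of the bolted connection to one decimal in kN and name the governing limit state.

486.0 kN (net-section rupture governs)

Bolt shear: A_b = π(24)²/4 = 452.39 mm². φR_n = 0.75 × 579 × 452.39 × 12 × 1 = 2357.4 kN.
Bearing (10 mm plate, F_u = 450 MPa): end bolts L_c = 34 − 27/2 = 20.5, R_n = min(1.2×20.5×10×450, 2.4×24×10×450) = 110.7 kN/bolt; interior L_c = 65 − 27 = 38, R_n = 205.2 kN/bolt. φR_n = 0.75 × (3×110.7 + 9×205.2) = 1634.2 kN.
Tension rupture (net): A_n = (231 − 3×29)×10 = 1440 mm² (U = 1.0, A_e = A_n). φR_n = 0.75 × 450 × 1440 = 486.0 kN.
Tension yield (gross): A_g = 231×10 = 2310 mm². φR_n = 0.90 × 350 × 2310 = 727.7 kN.
Governing: min(2357.4, 1634.2, 486.0, 727.7) = 486.0 kN → net-section rupture.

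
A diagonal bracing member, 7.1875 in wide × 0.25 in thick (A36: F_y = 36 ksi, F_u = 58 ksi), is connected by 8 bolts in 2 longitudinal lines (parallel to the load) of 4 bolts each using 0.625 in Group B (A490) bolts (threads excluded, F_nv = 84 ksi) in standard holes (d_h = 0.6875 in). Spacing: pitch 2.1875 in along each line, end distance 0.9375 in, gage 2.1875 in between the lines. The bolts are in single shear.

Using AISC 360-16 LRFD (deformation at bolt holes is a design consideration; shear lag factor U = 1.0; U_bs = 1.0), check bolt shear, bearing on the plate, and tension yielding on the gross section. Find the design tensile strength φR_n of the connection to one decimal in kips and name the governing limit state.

Bolt shear: A_b = π(0.625)²/4 = 0.3068 in². φR_n = 0.75 × 84 × 0.3068 × 8 × 1 = 154.6 kips.
Bearing (0.25 in plate, F_u = 58 ksi): end bolts L_c = 0.9375 − 0.6875/2 = 0.59375, R_n = min(1.2×0.59375×0.25×58, 2.4×0.625×0.25×58) = 10.331 kips/bolt; interior L_c = 2.1875 − 0.6875 = 1.5, R_n = 21.75 kips/bolt. φR_n = 0.75 × (2×10.331 + 6×21.75) = 113.4 kips.
Tension yield (gross): A_g = 7.1875×0.25 = 1.7969 in². φR_n = 0.90 × 36 × 1.7969 = 58.2 kips.
Governing: min(154.6, 113.4, 58.2) = 58.2 kips → gross-section yield.

58.2 kips (gross-section yield governs)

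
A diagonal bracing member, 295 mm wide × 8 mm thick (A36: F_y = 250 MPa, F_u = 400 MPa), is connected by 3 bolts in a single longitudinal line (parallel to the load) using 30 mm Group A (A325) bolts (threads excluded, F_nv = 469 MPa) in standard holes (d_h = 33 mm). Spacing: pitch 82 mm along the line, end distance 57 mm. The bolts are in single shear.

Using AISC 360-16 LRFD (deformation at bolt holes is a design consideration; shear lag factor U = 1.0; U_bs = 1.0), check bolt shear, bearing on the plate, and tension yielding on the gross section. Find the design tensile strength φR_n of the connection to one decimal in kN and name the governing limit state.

Bolt shear: A_b = π(30)²/4 = 706.86 mm². φR_n = 0.75 × 469 × 706.86 × 3 × 1 = 745.9 kN.
Bearing (8 mm plate, F_u = 400 MPa): end bolts L_c = 57 − 33/2 = 40.5, R_n = min(1.2×40.5×8×400, 2.4×30×8×400) = 155.52 kN/bolt; interior L_c = 82 − 33 = 49, R_n = 188.16 kN/bolt. φR_n = 0.75 × (1×155.52 + 2×188.16) = 398.9 kN.
Tension yield (gross): A_g = 295×8 = 2360 mm². φR_n = 0.90 × 250 × 2360 = 531.0 kN.
Governing: min(745.9, 398.9, 531.0) = 398.9 kN → bearing.

398.9 kN (bearing governs)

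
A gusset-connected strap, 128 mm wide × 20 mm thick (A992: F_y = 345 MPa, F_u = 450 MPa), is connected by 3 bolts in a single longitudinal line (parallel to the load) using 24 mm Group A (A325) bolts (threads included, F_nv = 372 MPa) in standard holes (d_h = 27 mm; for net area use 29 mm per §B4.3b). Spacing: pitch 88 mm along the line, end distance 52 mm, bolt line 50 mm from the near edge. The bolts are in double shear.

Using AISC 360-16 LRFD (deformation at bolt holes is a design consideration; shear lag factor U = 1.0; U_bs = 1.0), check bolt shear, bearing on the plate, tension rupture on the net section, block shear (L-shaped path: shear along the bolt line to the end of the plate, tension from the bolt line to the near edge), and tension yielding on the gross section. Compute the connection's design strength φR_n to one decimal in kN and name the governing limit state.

Bolt shear: A_b = π(24)²/4 = 452.39 mm². φR_n = 0.75 × 372 × 452.39 × 3 × 2 = 757.3 kN.
Bearing (20 mm plate, F_u = 450 MPa): end bolts L_c = 52 − 27/2 = 38.5, R_n = min(1.2×38.5×20×450, 2.4×24×20×450) = 415.8 kN/bolt; interior L_c = 88 − 27 = 61, R_n = 518.4 kN/bolt. φR_n = 0.75 × (1×415.8 + 2×518.4) = 1089.5 kN.
Tension rupture (net): A_n = (128 − 1×29)×20 = 1980 mm² (U = 1.0, A_e = A_n). φR_n = 0.75 × 450 × 1980 = 668.3 kN.
Block shear: shear path 1×[52+2×88] = 1×228 mm, A_gv = 4560, A_nv = 1×(228 − 2.5×29)×20 = 3110 mm²; tension to near edge: (50 − 0.5×29)×20 = 710 mm². R_n = min(0.6×450×3110, 0.6×345×4560) + 1.0×450×710 = min(839.7, 943.92) + 319.5 = 1159.2 kN. φR_n = 0.75 × 1159.2 = 869.4 kN.
Tension yield (gross): A_g = 128×20 = 2560 mm². φR_n = 0.90 × 345 × 2560 = 794.9 kN.
Governing: min(757.3, 1089.5, 668.3, 869.4, 794.9) = 668.3 kN → net-section rupture.

668.3 kN (net-section rupture governs)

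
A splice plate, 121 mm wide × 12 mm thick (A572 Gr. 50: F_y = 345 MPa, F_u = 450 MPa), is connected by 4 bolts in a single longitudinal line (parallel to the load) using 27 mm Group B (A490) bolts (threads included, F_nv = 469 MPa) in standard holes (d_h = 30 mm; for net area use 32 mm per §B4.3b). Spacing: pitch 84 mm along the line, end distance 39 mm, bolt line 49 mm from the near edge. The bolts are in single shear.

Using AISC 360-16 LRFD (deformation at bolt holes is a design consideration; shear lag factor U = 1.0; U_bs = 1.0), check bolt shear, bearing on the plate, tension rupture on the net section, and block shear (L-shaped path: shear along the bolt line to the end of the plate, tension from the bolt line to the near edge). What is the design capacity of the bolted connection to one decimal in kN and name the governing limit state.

Bolt shear: A_b = π(27)²/4 = 572.56 mm². φR_n = 0.75 × 469 × 572.56 × 4 × 1 = 805.6 kN.
Bearing (12 mm plate, F_u = 450 MPa): end bolts L_c = 39 − 30/2 = 24, R_n = min(1.2×24×12×450, 2.4×27×12×450) = 155.52 kN/bolt; interior L_c = 84 − 30 = 54, R_n = 349.92 kN/bolt. φR_n = 0.75 × (1×155.52 + 3×349.92) = 904.0 kN.
Tension rupture (net): A_n = (121 − 1×32)×12 = 1068 mm² (U = 1.0, A_e = A_n). φR_n = 0.75 × 450 × 1068 = 360.5 kN.
Block shear: shear path 1×[39+3×84] = 1×291 mm, A_gv = 3492, A_nv = 1×(291 − 3.5×32)×12 = 2148 mm²; tension to near edge: (49 − 0.5×32)×12 = 396 mm². R_n = min(0.6×450×2148, 0.6×345×3492) + 1.0×450×396 = min(579.96, 722.84) + 178.2 = 758.16 kN. φR_n = 0.75 × 758.16 = 568.6 kN.
Governing: min(805.6, 904.0, 360.5, 568.6) = 360.5 kN → net-section rupture.

360.5 kN (net-section rupture governs)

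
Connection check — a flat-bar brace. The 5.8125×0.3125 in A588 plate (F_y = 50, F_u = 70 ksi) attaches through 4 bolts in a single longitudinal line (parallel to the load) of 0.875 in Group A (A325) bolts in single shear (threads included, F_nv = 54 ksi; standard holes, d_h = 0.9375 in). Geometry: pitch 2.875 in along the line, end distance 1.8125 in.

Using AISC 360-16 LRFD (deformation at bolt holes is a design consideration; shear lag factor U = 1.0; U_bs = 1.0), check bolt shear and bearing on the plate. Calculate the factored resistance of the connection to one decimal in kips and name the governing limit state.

97.4 kips (bolt shear governs)

Bolt shear: A_b = π(0.875)²/4 = 0.60132 in². φR_n = 0.75 × 54 × 0.60132 × 4 × 1 = 97.4 kips.
Bearing (0.3125 in plate, F_u = 70 ksi): end bolts L_c = 1.8125 − 0.9375/2 = 1.34375, R_n = min(1.2×1.34375×0.3125×70, 2.4×0.875×0.3125×70) = 35.273 kips/bolt; interior L_c = 2.875 − 0.9375 = 1.9375, R_n = 45.938 kips/bolt. φR_n = 0.75 × (1×35.273 + 3×45.938) = 129.8 kips.
Governing: min(97.4, 129.8) = 97.4 kips → bolt shear.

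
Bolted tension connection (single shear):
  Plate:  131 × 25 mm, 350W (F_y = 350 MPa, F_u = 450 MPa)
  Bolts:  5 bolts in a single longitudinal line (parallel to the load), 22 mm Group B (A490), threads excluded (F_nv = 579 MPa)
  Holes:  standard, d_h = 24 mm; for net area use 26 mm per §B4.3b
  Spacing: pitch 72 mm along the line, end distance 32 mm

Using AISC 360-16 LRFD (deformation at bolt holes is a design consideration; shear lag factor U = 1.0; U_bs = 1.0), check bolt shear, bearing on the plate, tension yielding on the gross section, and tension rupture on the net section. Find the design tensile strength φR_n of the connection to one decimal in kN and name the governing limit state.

Bolt shear: A_b = π(22)²/4 = 380.13 mm². φR_n = 0.75 × 579 × 380.13 × 5 × 1 = 825.4 kN.
Bearing (25 mm plate, F_u = 450 MPa): end bolts L_c = 32 − 24/2 = 20, R_n = min(1.2×20×25×450, 2.4×22×25×450) = 270 kN/bolt; interior L_c = 72 − 24 = 48, R_n = 594 kN/bolt. φR_n = 0.75 × (1×270 + 4×594) = 1984.5 kN.
Tension yield (gross): A_g = 131×25 = 3275 mm². φR_n = 0.90 × 350 × 3275 = 1031.6 kN.
Tension rupture (net): A_n = (131 − 1×26)×25 = 2625 mm² (U = 1.0, A_e = A_n). φR_n = 0.75 × 450 × 2625 = 885.9 kN.
Governing: min(825.4, 1984.5, 1031.6, 885.9) = 825.4 kN → bolt shear.

825.4 kN (bolt shear governs)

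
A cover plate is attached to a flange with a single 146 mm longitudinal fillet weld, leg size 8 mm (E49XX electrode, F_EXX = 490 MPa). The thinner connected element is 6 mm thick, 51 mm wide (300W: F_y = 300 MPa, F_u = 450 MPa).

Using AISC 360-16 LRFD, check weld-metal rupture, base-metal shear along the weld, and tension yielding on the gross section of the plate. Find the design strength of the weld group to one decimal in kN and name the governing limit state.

82.6 kN (gross-section yield governs)

Weld metal: throat = 0.707×8 = 5.656 mm, L = 146 mm. φR_n = 0.75 × 0.6 × 490 × 5.656 × 146 = 182.1 kN.
Base metal shear (6 mm plate): yield φR_n = 1.0×0.6×300×6×146 = 157.7 kN; rupture φR_n = 0.75×0.6×450×6×146 = 177.4 kN; take 157.7 kN (yield).
Tension yield (gross): A_g = 51×6 = 306 mm². φR_n = 0.90 × 300 × 306 = 82.6 kN.
Governing: min(182.1, 157.7, 82.6) = 82.6 kN → gross-section yield.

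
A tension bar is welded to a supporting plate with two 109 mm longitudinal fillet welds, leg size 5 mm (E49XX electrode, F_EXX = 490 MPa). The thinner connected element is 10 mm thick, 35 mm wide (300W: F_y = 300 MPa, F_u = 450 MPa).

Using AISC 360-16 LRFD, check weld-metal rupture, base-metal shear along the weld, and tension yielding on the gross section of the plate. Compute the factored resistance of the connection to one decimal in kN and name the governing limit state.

94.5 kN (gross-section yield governs)

Weld metal: throat = 0.707×5 = 3.535 mm, L = 2×109 = 218 mm. φR_n = 0.75 × 0.6 × 490 × 3.535 × 218 = 169.9 kN.
Base metal shear (10 mm plate): yield φR_n = 1.0×0.6×300×10×218 = 392.4 kN; rupture φR_n = 0.75×0.6×450×10×218 = 441.5 kN; take 392.4 kN (yield).
Tension yield (gross): A_g = 35×10 = 350 mm². φR_n = 0.90 × 300 × 350 = 94.5 kN.
Governing: min(169.9, 392.4, 94.5) = 94.5 kN → gross-section yield.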